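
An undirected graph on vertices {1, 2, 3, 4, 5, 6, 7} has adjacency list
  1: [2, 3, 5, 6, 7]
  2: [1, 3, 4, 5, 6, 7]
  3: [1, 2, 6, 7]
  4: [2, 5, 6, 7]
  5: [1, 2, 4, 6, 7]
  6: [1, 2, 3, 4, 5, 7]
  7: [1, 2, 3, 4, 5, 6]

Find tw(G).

4

A width-4 tree decomposition is:
Bags: B1 = {2, 4, 5, 6, 7}  B2 = {1, 2, 5, 6, 7}  B3 = {1, 2, 3, 6, 7}
Tree: B1–B2, B2–B3
The largest bag has 5 vertices, giving width 4; this decomposition certifies tw(G) ≤ 4. On the other hand G contains the 5-clique {1, 2, 3, 6, 7}. A clique must lie in a single bag of any decomposition, so no decomposition can have width below 4. Hence tw(G) = 4 exactly.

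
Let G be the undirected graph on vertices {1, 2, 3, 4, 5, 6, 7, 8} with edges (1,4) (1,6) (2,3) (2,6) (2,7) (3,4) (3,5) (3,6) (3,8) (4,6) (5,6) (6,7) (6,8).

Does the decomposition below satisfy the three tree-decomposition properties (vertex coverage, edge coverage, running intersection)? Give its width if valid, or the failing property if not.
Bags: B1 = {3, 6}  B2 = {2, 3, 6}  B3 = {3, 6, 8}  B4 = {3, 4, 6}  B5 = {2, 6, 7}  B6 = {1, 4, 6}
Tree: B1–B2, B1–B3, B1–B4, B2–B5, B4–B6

No — vertex 5 appears in no bag.

A tree decomposition must satisfy three properties: every vertex lies in some bag; for every edge, both endpoints lie together in some bag; and for every vertex, the bags containing it form a connected subtree. Here vertex 5 appears in no bag, so the decomposition is invalid.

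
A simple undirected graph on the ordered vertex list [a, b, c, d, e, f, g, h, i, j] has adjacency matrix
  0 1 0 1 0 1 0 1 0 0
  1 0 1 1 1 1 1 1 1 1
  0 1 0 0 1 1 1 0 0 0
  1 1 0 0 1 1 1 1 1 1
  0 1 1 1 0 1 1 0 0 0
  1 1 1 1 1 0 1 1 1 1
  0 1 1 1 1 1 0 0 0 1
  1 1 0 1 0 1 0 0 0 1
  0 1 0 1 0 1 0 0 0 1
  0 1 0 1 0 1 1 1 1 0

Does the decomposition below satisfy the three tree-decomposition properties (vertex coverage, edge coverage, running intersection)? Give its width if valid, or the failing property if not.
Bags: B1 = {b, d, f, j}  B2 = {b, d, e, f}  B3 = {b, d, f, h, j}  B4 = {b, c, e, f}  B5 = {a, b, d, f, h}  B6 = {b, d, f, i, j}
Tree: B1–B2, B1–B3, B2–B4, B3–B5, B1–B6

A tree decomposition must satisfy three properties: every vertex lies in some bag; for every edge, both endpoints lie together in some bag; and for every vertex, the bags containing it form a connected subtree. Here vertex g appears in no bag, so the decomposition is invalid.

No — vertex g appears in no bag.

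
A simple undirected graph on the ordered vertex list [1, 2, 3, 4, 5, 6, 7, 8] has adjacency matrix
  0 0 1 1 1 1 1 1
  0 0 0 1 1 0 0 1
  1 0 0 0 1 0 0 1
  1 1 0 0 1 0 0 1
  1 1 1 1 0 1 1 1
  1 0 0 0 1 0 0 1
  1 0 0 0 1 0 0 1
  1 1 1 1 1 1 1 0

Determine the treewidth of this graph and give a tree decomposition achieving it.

The largest bag has 4 vertices, giving width 3; this decomposition certifies tw(G) ≤ 3. Conversely, {1, 3, 5, 8} is a clique of size 4, and the vertices of any clique must share a bag in every tree decomposition; so some bag has ≥ 4 vertices and tw(G) ≥ 3. The upper and lower bounds meet at 3, so that is the treewidth.

Treewidth 3.
Bags: B1 = {1, 3, 5, 8}  B2 = {1, 5, 6, 8}  B3 = {1, 4, 5, 8}  B4 = {1, 5, 7, 8}  B5 = {2, 4, 5, 8}
Tree: B1–B2, B1–B3, B3–B4, B3–B5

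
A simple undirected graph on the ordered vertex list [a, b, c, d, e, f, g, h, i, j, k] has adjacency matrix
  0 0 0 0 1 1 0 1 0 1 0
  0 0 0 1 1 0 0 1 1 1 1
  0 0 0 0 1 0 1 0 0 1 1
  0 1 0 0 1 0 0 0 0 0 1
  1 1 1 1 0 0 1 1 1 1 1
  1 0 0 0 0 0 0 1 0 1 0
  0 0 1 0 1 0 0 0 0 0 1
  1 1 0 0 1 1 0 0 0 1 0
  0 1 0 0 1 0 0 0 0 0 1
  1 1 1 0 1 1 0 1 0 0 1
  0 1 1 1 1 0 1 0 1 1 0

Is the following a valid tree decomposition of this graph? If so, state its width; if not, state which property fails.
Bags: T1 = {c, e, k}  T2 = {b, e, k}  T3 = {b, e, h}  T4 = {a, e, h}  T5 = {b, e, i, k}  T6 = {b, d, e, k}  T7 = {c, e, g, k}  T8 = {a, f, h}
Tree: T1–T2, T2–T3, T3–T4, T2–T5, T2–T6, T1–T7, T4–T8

No — vertex j appears in no bag.

A tree decomposition must satisfy three properties: every vertex lies in some bag; for every edge, both endpoints lie together in some bag; and for every vertex, the bags containing it form a connected subtree. Here vertex j appears in no bag, so the decomposition is invalid.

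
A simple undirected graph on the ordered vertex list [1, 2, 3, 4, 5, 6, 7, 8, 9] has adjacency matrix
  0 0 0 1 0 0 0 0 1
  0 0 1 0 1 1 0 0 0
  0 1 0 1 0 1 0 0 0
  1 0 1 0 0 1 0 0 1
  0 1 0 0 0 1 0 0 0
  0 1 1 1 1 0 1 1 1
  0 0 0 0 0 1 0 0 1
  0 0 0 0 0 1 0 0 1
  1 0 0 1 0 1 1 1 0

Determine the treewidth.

A width-2 tree decomposition is:
Bags: B1 = {3, 4, 6}  B2 = {2, 3, 6}  B3 = {4, 6, 9}  B4 = {2, 5, 6}  B5 = {6, 7, 9}  B6 = {6, 8, 9}  B7 = {1, 4, 9}
Tree: B1–B2, B1–B3, B2–B4, B3–B5, B3–B6, B3–B7
The largest bag has 3 vertices, giving width 2; this decomposition certifies tw(G) ≤ 2. Conversely, {1, 4, 9} is a clique of size 3, and the vertices of any clique must share a bag in every tree decomposition; so some bag has ≥ 3 vertices and tw(G) ≥ 2. Hence tw(G) = 2 exactly.

2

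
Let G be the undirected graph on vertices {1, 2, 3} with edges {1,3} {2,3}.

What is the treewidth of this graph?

1

A width-1 tree decomposition is:
Bags: B1 = {1, 3}  B2 = {2, 3}
Tree: B1–B2
The largest bag has 2 vertices, giving width 1; this decomposition certifies tw(G) ≤ 1. Any graph with an edge has treewidth ≥ 1, and G has the edge 1–3. Combining the bounds, tw(G) = 1.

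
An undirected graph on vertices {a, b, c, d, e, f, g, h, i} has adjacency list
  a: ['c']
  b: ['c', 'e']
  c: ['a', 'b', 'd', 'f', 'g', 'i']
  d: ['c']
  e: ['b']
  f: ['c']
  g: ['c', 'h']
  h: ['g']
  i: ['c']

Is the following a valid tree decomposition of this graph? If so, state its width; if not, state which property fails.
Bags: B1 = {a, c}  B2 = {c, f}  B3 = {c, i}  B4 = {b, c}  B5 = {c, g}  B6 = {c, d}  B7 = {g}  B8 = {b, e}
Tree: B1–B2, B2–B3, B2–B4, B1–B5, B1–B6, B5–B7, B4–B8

A tree decomposition must satisfy three properties: every vertex lies in some bag; for every edge, both endpoints lie together in some bag; and for every vertex, the bags containing it form a connected subtree. Here vertex h appears in no bag, so the decomposition is invalid.

No — vertex h appears in no bag.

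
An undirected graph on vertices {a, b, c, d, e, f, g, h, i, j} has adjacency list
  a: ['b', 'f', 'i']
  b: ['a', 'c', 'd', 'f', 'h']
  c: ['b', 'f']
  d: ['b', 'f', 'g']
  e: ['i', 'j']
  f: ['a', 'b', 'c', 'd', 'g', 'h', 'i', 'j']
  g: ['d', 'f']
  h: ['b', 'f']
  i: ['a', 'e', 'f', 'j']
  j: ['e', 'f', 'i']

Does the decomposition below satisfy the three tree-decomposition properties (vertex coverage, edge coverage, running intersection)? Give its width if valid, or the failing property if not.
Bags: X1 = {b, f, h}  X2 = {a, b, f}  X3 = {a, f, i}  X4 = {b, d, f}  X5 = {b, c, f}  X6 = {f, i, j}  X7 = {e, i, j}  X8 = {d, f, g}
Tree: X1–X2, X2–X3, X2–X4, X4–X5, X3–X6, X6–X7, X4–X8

Every vertex of G appears in some bag (union = {a, b, c, d, e, f, g, h, i, j}); every edge is covered by a bag; and for each vertex v the set of bags containing v is connected in the bag tree. The decomposition is therefore valid. The largest bag has 3 vertices, so the width is 2.

Yes; width 2.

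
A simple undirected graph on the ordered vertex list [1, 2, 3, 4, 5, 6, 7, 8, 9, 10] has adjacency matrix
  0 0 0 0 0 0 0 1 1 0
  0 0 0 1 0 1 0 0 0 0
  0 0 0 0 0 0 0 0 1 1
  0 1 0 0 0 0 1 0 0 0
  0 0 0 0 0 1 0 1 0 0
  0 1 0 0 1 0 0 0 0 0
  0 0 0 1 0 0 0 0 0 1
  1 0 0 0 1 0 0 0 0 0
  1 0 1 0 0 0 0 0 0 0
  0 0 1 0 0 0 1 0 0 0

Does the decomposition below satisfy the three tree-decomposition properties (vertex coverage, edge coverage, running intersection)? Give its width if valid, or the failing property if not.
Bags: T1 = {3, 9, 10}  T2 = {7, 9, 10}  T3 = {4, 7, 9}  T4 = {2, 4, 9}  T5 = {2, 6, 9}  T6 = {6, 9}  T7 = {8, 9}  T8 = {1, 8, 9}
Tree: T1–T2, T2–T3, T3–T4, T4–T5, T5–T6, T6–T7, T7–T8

A tree decomposition must satisfy three properties: every vertex lies in some bag; for every edge, both endpoints lie together in some bag; and for every vertex, the bags containing it form a connected subtree. Here vertex 5 appears in no bag, so the decomposition is invalid.

No — vertex 5 appears in no bag.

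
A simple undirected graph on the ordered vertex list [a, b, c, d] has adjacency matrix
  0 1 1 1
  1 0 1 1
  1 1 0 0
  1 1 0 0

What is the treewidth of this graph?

2

A width-2 tree decomposition is:
Bags: B1 = {a, b, c}  B2 = {a, b, d}
Tree: B1–B2
Each bag holds 3 vertices, so the decomposition has width 2, which upper-bounds the treewidth. Conversely, {a, b, d} is a clique of size 3, and the vertices of any clique must share a bag in every tree decomposition; so some bag has ≥ 3 vertices and tw(G) ≥ 2. Combining the bounds, tw(G) = 2.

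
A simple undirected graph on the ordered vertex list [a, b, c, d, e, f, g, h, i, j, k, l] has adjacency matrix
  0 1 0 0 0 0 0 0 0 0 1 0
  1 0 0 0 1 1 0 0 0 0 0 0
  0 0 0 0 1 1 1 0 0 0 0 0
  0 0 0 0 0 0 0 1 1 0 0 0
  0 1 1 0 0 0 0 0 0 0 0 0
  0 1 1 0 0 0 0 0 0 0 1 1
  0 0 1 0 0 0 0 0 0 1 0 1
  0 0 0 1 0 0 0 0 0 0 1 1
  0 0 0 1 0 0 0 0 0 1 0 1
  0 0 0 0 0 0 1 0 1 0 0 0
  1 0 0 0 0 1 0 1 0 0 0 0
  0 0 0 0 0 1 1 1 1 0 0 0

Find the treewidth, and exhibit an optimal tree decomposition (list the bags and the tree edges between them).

Treewidth 3.
One optimal decomposition is:
Bags: B1 = {d, g, i, j}  B2 = {d, g, i, l}  B3 = {d, g, h, l}  B4 = {c, g, h, l}  B5 = {c, f, h, l}  B6 = {c, f, h, k}  B7 = {c, e, f, k}  B8 = {b, e, f, k}  B9 = {a, b, e, k}
Tree: B1–B2, B2–B3, B3–B4, B4–B5, B5–B6, B6–B7, B7–B8, B8–B9

Every bag has size at most 4, so the width is 4 − 1 = 3 and tw(G) ≤ 3. For the lower bound: the 4 vertex sets {d,i,j}, {g}, {l}, {c,f,h,k} are disjoint, each induces a connected subgraph, and every pair is joined by at least one edge of G. Contracting each set to a single vertex therefore yields K_{4} as a minor, and since treewidth is minor-monotone, tw(G) ≥ tw(K_{4}) = 3. Combining the bounds, tw(G) = 3.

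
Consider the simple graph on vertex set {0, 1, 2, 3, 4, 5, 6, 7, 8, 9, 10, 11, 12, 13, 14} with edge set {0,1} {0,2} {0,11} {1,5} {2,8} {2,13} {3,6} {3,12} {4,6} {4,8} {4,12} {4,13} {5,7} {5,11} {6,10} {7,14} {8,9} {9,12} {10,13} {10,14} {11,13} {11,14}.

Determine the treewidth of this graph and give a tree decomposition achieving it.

Every bag has size at most 4, so the width is 4 − 1 = 3 and tw(G) ≤ 3. For the lower bound: the 4 vertex sets {1,5,7}, {0}, {11}, {2,10,13,14} are disjoint, each induces a connected subgraph, and every pair is joined by at least one edge of G. Contracting each set to a single vertex therefore yields K_{4} as a minor, and since treewidth is minor-monotone, tw(G) ≥ tw(K_{4}) = 3. Hence tw(G) = 3 exactly.

Treewidth 3.
One such decomposition:
Bags: B1 = {0, 1, 5, 7}  B2 = {0, 5, 7, 11}  B3 = {0, 7, 11, 14}  B4 = {0, 2, 11, 14}  B5 = {2, 11, 13, 14}  B6 = {2, 10, 13, 14}  B7 = {2, 8, 10, 13}  B8 = {4, 8, 10, 13}  B9 = {4, 6, 8, 10}  B10 = {4, 6, 8, 9}  B11 = {4, 6, 9, 12}  B12 = {3, 6, 9, 12}
Tree: B1–B2, B2–B3, B3–B4, B4–B5, B5–B6, B6–B7, B7–B8, B8–B9, B9–B10, B10–B11, B11–B12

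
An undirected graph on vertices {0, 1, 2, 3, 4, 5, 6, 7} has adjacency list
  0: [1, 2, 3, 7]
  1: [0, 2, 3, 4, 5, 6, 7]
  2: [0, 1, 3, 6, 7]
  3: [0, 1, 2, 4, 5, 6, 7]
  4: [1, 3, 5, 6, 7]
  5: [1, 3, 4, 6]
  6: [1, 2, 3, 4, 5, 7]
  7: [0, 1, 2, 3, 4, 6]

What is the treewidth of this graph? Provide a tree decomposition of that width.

Treewidth 4.
One such decomposition:
Bags: B1 = {1, 2, 3, 6, 7}  B2 = {1, 3, 4, 6, 7}  B3 = {1, 3, 4, 5, 6}  B4 = {0, 1, 2, 3, 7}
Tree: B1–B2, B2–B3, B1–B4

Every bag has size at most 5, so the width is 5 − 1 = 4 and tw(G) ≤ 4. On the other hand G contains the 5-clique {0, 1, 2, 3, 7}. A clique must lie in a single bag of any decomposition, so no decomposition can have width below 4. Hence tw(G) = 4 exactly.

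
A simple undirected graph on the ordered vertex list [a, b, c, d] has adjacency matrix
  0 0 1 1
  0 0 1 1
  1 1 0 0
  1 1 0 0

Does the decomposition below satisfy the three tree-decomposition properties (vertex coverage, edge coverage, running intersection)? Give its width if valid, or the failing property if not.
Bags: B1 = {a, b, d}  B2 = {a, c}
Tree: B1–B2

No — edge (b,c) lies in no bag.

A tree decomposition must satisfy three properties: every vertex lies in some bag; for every edge, both endpoints lie together in some bag; and for every vertex, the bags containing it form a connected subtree. Here edge (b,c) lies in no bag, so the decomposition is invalid.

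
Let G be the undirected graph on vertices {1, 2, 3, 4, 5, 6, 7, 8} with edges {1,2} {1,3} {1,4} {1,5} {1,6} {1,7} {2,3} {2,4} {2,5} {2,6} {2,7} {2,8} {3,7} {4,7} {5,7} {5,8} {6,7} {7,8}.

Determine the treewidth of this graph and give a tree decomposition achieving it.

Each bag holds 4 vertices, so the decomposition has width 3, which upper-bounds the treewidth. On the other hand G contains the 4-clique {2, 5, 7, 8}. A clique must lie in a single bag of any decomposition, so no decomposition can have width below 3. Combining the bounds, tw(G) = 3.

Treewidth 3.
One such decomposition:
Bags: B1 = {1, 2, 5, 7}  B2 = {1, 2, 4, 7}  B3 = {2, 5, 7, 8}  B4 = {1, 2, 6, 7}  B5 = {1, 2, 3, 7}
Tree: B1–B2, B1–B3, B1–B4, B2–B5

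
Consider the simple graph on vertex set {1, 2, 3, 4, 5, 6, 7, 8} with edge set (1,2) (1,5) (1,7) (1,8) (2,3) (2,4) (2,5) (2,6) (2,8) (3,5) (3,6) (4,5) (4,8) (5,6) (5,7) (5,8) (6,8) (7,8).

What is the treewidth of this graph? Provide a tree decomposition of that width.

Each bag holds 4 vertices, so the decomposition has width 3, which upper-bounds the treewidth. On the other hand G contains the 4-clique {1, 2, 5, 8}. A clique must lie in a single bag of any decomposition, so no decomposition can have width below 3. The upper and lower bounds meet at 3, so that is the treewidth.

Treewidth 3.
Bags: B1 = {2, 5, 6, 8}  B2 = {1, 2, 5, 8}  B3 = {2, 3, 5, 6}  B4 = {2, 4, 5, 8}  B5 = {1, 5, 7, 8}
Tree: B1–B2, B1–B3, B2–B4, B2–B5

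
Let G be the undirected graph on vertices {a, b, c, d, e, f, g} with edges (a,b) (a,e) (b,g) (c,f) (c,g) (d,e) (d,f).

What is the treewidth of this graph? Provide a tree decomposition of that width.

Treewidth 2.
One optimal decomposition is:
Bags: B1 = {b, c, g}  B2 = {a, b, c}  B3 = {a, c, e}  B4 = {c, d, e}  B5 = {c, d, f}
Tree: B1–B2, B2–B3, B3–B4, B4–B5

Each bag holds 3 vertices, so the decomposition has width 2, which upper-bounds the treewidth. The edges c–g–b–a–e–d–f–c form a cycle, so G is not a tree and its treewidth is at least 2. Therefore the treewidth is 2.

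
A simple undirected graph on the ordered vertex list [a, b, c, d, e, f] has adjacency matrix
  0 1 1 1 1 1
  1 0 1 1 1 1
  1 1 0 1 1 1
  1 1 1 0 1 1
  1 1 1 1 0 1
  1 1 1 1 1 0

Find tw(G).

A width-5 tree decomposition is:
Bags: B1 = {a, b, c, d, e, f}
Tree: (single bag)
With just one bag of size 6, the width is 6 − 1 = 5, so tw(G) ≤ 5. For the lower bound, the 6 vertices {a, b, c, d, e, f} are pairwise adjacent, and any tree decomposition puts a clique entirely inside one bag — forcing width ≥ 5. The upper and lower bounds meet at 5, so that is the treewidth.

5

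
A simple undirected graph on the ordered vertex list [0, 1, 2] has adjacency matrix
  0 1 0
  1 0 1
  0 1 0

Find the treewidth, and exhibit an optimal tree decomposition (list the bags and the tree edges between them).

Every bag has size at most 2, so the width is 2 − 1 = 1 and tw(G) ≤ 1. Since G has at least one edge (e.g. 1–2), it is not an edgeless graph, so tw(G) ≥ 1. Combining the bounds, tw(G) = 1.

Treewidth 1.
One such decomposition:
Bags: B1 = {1, 2}  B2 = {0, 1}
Tree: B1–B2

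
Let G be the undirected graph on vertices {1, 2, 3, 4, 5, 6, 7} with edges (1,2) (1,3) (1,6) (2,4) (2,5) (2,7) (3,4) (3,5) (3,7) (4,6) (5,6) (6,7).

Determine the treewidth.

A width-3 tree decomposition is:
Bags: B1 = {2, 3, 6, 7}  B2 = {2, 3, 4, 6}  B3 = {1, 2, 3, 6}  B4 = {2, 3, 5, 6}
Tree: B1–B2, B2–B3, B3–B4
Every bag has size at most 4, so the width is 4 − 1 = 3 and tw(G) ≤ 3. For the lower bound: the 4 vertex sets {3,7}, {4,6}, {2}, {1} are disjoint, each induces a connected subgraph, and every pair is joined by at least one edge of G. Contracting each set to a single vertex therefore yields K_{4} as a minor, and since treewidth is minor-monotone, tw(G) ≥ tw(K_{4}) = 3. Combining the bounds, tw(G) = 3.

3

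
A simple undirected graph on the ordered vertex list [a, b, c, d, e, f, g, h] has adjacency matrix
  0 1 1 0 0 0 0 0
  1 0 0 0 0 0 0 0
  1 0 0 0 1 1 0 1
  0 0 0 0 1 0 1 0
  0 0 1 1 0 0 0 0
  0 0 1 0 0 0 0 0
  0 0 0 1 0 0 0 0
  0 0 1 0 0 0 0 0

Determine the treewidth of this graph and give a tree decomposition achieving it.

Treewidth 1.
One optimal decomposition is:
Bags: B1 = {a, c}  B2 = {a, b}  B3 = {c, e}  B4 = {d, e}  B5 = {c, f}  B6 = {c, h}  B7 = {d, g}
Tree: B1–B2, B1–B3, B3–B4, B1–B5, B5–B6, B4–B7

Every bag has size at most 2, so the width is 2 − 1 = 1 and tw(G) ≤ 1. Any graph with an edge has treewidth ≥ 1, and G has the edge c–a. Hence tw(G) = 1 exactly.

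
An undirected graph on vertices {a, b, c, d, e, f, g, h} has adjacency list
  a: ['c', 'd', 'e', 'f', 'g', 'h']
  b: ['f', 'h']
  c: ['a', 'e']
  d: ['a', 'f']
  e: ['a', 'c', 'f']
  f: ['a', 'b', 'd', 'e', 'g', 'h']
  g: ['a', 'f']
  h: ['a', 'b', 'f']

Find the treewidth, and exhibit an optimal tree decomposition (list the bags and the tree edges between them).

Treewidth 2.
One such decomposition:
Bags: B1 = {a, e, f}  B2 = {a, f, h}  B3 = {a, f, g}  B4 = {b, f, h}  B5 = {a, d, f}  B6 = {a, c, e}
Tree: B1–B2, B2–B3, B2–B4, B1–B5, B1–B6

Every bag has size at most 3, so the width is 3 − 1 = 2 and tw(G) ≤ 2. On the other hand G contains the 3-clique {a, c, e}. A clique must lie in a single bag of any decomposition, so no decomposition can have width below 2. The upper and lower bounds meet at 2, so that is the treewidth.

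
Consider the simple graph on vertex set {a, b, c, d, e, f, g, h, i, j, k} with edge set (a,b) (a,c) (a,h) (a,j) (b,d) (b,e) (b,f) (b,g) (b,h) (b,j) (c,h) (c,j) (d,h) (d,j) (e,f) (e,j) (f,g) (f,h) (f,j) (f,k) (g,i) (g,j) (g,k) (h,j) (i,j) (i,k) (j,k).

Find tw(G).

3

A width-3 tree decomposition is:
Bags: B1 = {b, d, h, j}  B2 = {b, f, h, j}  B3 = {b, e, f, j}  B4 = {a, b, h, j}  B5 = {b, f, g, j}  B6 = {f, g, j, k}  B7 = {a, c, h, j}  B8 = {g, i, j, k}
Tree: B1–B2, B2–B3, B1–B4, B2–B5, B5–B6, B4–B7, B6–B8
The largest bag has 4 vertices, giving width 3; this decomposition certifies tw(G) ≤ 3. For the lower bound, the 4 vertices {a, c, h, j} are pairwise adjacent, and any tree decomposition puts a clique entirely inside one bag — forcing width ≥ 3. Therefore the treewidth is 3.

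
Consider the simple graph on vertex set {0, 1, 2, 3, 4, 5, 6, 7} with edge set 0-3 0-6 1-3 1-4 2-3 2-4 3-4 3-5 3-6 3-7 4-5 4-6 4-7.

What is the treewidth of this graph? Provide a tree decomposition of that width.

Every bag has size at most 3, so the width is 3 − 1 = 2 and tw(G) ≤ 2. For the lower bound, the 3 vertices {0, 3, 6} are pairwise adjacent, and any tree decomposition puts a clique entirely inside one bag — forcing width ≥ 2. Hence tw(G) = 2 exactly.

Treewidth 2.
One such decomposition:
Bags: B1 = {0, 3, 6}  B2 = {3, 4, 6}  B3 = {3, 4, 5}  B4 = {1, 3, 4}  B5 = {3, 4, 7}  B6 = {2, 3, 4}
Tree: B1–B2, B2–B3, B3–B4, B2–B5, B5–B6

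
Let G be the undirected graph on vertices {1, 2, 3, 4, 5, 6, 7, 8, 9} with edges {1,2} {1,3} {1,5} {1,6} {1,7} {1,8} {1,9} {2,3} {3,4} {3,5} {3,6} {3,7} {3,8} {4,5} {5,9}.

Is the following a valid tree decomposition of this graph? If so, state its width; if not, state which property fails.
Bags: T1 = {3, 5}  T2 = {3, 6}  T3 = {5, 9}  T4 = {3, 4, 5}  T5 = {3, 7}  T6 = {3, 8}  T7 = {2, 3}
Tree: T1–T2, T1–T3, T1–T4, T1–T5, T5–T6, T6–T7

No — vertex 1 appears in no bag.

A tree decomposition must satisfy three properties: every vertex lies in some bag; for every edge, both endpoints lie together in some bag; and for every vertex, the bags containing it form a connected subtree. Here vertex 1 appears in no bag, so the decomposition is invalid.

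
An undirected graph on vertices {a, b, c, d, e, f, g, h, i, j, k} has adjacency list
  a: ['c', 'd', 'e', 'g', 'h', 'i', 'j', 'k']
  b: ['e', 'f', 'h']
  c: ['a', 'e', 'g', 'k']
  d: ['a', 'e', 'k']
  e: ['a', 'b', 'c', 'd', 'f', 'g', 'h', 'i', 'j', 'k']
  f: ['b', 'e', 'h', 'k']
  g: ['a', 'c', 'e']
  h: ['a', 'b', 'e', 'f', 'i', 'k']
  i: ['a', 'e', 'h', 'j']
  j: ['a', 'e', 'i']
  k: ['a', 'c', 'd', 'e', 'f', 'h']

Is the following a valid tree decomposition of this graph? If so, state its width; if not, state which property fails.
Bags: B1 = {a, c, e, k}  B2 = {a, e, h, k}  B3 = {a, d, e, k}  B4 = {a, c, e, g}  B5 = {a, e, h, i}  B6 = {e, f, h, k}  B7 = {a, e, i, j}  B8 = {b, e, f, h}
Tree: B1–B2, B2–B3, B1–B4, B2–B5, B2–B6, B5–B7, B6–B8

Yes; width 3.

Checking the three conditions: (i) the bags cover all of {a, b, c, d, e, f, g, h, i, j, k}; (ii) for each edge, some bag contains both endpoints; (iii) the bags containing any fixed vertex form a subtree. All hold, so the decomposition is valid with width 4 − 1 = 3.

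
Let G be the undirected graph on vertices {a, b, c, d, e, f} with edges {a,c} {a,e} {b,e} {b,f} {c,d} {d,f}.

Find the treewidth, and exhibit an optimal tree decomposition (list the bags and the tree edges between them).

Treewidth 2.
One such decomposition:
Bags: B1 = {a, c, e}  B2 = {b, c, e}  B3 = {b, c, f}  B4 = {c, d, f}
Tree: B1–B2, B2–B3, B3–B4

Every bag has size at most 3, so the width is 3 − 1 = 2 and tw(G) ≤ 2. For the lower bound, G contains the cycle c–a–e–b–f–d–c, so G is not a forest; only forests have treewidth ≤ 1, hence tw(G) ≥ 2. Combining the bounds, tw(G) = 2.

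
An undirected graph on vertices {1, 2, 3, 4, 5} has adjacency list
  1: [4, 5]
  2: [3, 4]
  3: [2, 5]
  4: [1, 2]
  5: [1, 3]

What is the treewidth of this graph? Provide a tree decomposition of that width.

The largest bag has 3 vertices, giving width 2; this decomposition certifies tw(G) ≤ 2. For the lower bound, G contains the cycle 1–4–2–3–5–1, so G is not a forest; only forests have treewidth ≤ 1, hence tw(G) ≥ 2. Hence tw(G) = 2 exactly.

Treewidth 2.
One such decomposition:
Bags: B1 = {1, 2, 4}  B2 = {1, 2, 3}  B3 = {1, 3, 5}
Tree: B1–B2, B2–B3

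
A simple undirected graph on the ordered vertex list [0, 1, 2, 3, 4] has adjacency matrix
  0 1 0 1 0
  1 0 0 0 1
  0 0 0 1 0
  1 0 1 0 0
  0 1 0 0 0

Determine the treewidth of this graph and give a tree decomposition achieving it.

Treewidth 1.
One optimal decomposition is:
Bags: B1 = {2, 3}  B2 = {0, 3}  B3 = {0, 1}  B4 = {1, 4}
Tree: B1–B2, B2–B3, B3–B4

The largest bag has 2 vertices, giving width 1; this decomposition certifies tw(G) ≤ 1. Any graph with an edge has treewidth ≥ 1, and G has the edge 2–3. Combining the bounds, tw(G) = 1.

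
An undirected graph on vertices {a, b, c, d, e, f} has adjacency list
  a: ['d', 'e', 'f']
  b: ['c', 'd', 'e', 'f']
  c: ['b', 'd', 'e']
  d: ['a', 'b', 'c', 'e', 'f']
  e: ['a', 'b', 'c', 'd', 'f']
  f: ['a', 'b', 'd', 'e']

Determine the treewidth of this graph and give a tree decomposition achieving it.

Each bag holds 4 vertices, so the decomposition has width 3, which upper-bounds the treewidth. Conversely, {b, c, d, e} is a clique of size 4, and the vertices of any clique must share a bag in every tree decomposition; so some bag has ≥ 4 vertices and tw(G) ≥ 3. Hence tw(G) = 3 exactly.

Treewidth 3.
Bags: B1 = {b, d, e, f}  B2 = {a, d, e, f}  B3 = {b, c, d, e}
Tree: B1–B2, B1–B3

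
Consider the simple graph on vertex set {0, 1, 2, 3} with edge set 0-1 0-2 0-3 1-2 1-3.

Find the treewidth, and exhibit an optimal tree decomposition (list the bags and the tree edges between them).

Treewidth 2.
One optimal decomposition is:
Bags: B1 = {0, 1, 2}  B2 = {0, 1, 3}
Tree: B1–B2

Each bag holds 3 vertices, so the decomposition has width 2, which upper-bounds the treewidth. Conversely, {0, 1, 2} is a clique of size 3, and the vertices of any clique must share a bag in every tree decomposition; so some bag has ≥ 3 vertices and tw(G) ≥ 2. The upper and lower bounds meet at 2, so that is the treewidth.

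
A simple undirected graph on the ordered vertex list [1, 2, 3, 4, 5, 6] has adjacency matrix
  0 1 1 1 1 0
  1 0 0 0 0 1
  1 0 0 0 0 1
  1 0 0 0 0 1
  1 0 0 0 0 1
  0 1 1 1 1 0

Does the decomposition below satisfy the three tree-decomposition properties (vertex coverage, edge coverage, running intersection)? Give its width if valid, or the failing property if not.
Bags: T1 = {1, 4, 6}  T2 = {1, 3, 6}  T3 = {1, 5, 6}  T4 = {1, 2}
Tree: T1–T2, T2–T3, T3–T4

No — edge (6,2) lies in no bag.

A tree decomposition must satisfy three properties: every vertex lies in some bag; for every edge, both endpoints lie together in some bag; and for every vertex, the bags containing it form a connected subtree. Here edge (6,2) lies in no bag, so the decomposition is invalid.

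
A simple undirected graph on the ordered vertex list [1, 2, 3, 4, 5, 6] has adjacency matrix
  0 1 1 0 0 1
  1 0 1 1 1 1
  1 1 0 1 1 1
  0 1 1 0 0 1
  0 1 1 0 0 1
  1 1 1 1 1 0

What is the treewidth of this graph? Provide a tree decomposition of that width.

Treewidth 3.
One such decomposition:
Bags: B1 = {2, 3, 4, 6}  B2 = {1, 2, 3, 6}  B3 = {2, 3, 5, 6}
Tree: B1–B2, B1–B3

Every bag has size at most 4, so the width is 4 − 1 = 3 and tw(G) ≤ 3. Conversely, {1, 2, 3, 6} is a clique of size 4, and the vertices of any clique must share a bag in every tree decomposition; so some bag has ≥ 4 vertices and tw(G) ≥ 3. Therefore the treewidth is 3.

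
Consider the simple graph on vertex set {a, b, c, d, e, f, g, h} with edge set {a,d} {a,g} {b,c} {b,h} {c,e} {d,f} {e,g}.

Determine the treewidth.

1

A width-1 tree decomposition is:
Bags: B1 = {b, h}  B2 = {b, c}  B3 = {c, e}  B4 = {e, g}  B5 = {a, g}  B6 = {a, d}  B7 = {d, f}
Tree: B1–B2, B2–B3, B3–B4, B4–B5, B5–B6, B6–B7
Every bag has size at most 2, so the width is 2 − 1 = 1 and tw(G) ≤ 1. Since G has at least one edge (e.g. h–b), it is not an edgeless graph, so tw(G) ≥ 1. The upper and lower bounds meet at 1, so that is the treewidth.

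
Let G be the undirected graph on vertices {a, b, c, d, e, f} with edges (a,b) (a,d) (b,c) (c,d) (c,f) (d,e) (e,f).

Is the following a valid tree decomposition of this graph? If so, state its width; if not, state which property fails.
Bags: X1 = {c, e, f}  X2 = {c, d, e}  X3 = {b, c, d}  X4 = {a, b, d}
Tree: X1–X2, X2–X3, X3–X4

Vertex coverage: the bags together contain {a, b, c, d, e, f}, the full vertex set. Edge coverage: each edge of G has both endpoints in at least one bag. Running intersection: for every vertex, the bags containing it form a connected subtree. All three properties hold, so this is a valid tree decomposition of width max|bag| − 1 = 2, and hence tw(G) ≤ 2.

Yes; width 2.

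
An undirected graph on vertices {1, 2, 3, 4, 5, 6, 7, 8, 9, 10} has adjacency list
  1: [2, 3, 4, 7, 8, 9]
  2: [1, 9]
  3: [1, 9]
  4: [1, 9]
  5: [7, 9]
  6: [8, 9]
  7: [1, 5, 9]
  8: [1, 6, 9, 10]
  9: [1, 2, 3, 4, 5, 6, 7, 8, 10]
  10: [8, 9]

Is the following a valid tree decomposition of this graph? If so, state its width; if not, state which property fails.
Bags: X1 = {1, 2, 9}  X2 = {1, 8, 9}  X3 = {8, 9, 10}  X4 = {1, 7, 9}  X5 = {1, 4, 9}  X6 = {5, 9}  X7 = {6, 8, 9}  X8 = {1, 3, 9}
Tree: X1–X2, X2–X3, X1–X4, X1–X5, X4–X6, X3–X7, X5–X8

No — edge (7,5) lies in no bag.

A tree decomposition must satisfy three properties: every vertex lies in some bag; for every edge, both endpoints lie together in some bag; and for every vertex, the bags containing it form a connected subtree. Here edge (7,5) lies in no bag, so the decomposition is invalid.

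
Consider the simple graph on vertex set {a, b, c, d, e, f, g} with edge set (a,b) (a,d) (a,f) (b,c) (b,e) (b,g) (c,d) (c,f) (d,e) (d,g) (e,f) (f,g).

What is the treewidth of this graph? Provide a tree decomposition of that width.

Every bag has size at most 4, so the width is 4 − 1 = 3 and tw(G) ≤ 3. For the lower bound: the 4 vertex sets {d,g}, {a,b}, {f}, {c} are disjoint, each induces a connected subgraph, and every pair is joined by at least one edge of G. Contracting each set to a single vertex therefore yields K_{4} as a minor, and since treewidth is minor-monotone, tw(G) ≥ tw(K_{4}) = 3. Combining the bounds, tw(G) = 3.

Treewidth 3.
One such decomposition:
Bags: B1 = {b, d, f, g}  B2 = {a, b, d, f}  B3 = {b, c, d, f}  B4 = {b, d, e, f}
Tree: B1–B2, B2–B3, B3–B4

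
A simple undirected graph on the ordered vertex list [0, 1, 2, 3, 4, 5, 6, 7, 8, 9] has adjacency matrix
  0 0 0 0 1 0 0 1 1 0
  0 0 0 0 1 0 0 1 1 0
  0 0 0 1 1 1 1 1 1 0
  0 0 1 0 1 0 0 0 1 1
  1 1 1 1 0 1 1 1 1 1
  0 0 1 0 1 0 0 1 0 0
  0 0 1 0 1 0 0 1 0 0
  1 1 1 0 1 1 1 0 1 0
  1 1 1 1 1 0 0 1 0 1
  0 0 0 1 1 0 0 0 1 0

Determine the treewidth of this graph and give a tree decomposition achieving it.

Treewidth 3.
One such decomposition:
Bags: B1 = {2, 4, 7, 8}  B2 = {0, 4, 7, 8}  B3 = {2, 3, 4, 8}  B4 = {3, 4, 8, 9}  B5 = {2, 4, 5, 7}  B6 = {2, 4, 6, 7}  B7 = {1, 4, 7, 8}
Tree: B1–B2, B1–B3, B3–B4, B1–B5, B1–B6, B1–B7

Every bag has size at most 4, so the width is 4 − 1 = 3 and tw(G) ≤ 3. Conversely, {3, 4, 8, 9} is a clique of size 4, and the vertices of any clique must share a bag in every tree decomposition; so some bag has ≥ 4 vertices and tw(G) ≥ 3. The upper and lower bounds meet at 3, so that is the treewidth.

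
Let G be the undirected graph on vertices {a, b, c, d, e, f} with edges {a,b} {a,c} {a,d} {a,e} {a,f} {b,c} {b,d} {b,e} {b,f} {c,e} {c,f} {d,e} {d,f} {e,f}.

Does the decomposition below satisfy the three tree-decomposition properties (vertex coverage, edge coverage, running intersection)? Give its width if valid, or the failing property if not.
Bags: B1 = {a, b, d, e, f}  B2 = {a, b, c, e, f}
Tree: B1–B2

Vertex coverage: the bags together contain {a, b, c, d, e, f}, the full vertex set. Edge coverage: each edge of G has both endpoints in at least one bag. Running intersection: for every vertex, the bags containing it form a connected subtree. All three properties hold, so this is a valid tree decomposition of width max|bag| − 1 = 4, and hence tw(G) ≤ 4.

Yes; width 4.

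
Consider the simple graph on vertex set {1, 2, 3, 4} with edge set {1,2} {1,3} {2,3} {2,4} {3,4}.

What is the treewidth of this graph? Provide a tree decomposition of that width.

Treewidth 2.
One optimal decomposition is:
Bags: B1 = {1, 2, 3}  B2 = {2, 3, 4}
Tree: B1–B2

Each bag holds 3 vertices, so the decomposition has width 2, which upper-bounds the treewidth. For the lower bound, the 3 vertices {1, 2, 3} are pairwise adjacent, and any tree decomposition puts a clique entirely inside one bag — forcing width ≥ 2. Therefore the treewidth is 2.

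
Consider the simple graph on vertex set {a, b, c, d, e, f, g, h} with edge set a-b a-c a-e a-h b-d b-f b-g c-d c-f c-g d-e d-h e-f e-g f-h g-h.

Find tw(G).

4

A width-4 tree decomposition is:
Bags: B1 = {b, c, d, e, h}  B2 = {a, b, c, e, h}  B3 = {b, c, e, f, h}  B4 = {b, c, e, g, h}
Tree: B1–B2, B2–B3, B3–B4
The largest bag has 5 vertices, giving width 4; this decomposition certifies tw(G) ≤ 4. For the lower bound: the 5 vertex sets {d,h}, {a,e}, {c,f}, {b}, {g} are disjoint, each induces a connected subgraph, and every pair is joined by at least one edge of G. Contracting each set to a single vertex therefore yields K_{5} as a minor, and since treewidth is minor-monotone, tw(G) ≥ tw(K_{5}) = 4. Hence tw(G) = 4 exactly.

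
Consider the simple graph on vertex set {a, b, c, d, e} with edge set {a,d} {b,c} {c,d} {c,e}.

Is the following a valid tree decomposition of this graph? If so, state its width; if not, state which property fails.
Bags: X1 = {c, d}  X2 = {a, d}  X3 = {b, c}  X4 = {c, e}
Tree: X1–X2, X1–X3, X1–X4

Every vertex of G appears in some bag (union = {a, b, c, d, e}); every edge is covered by a bag; and for each vertex v the set of bags containing v is connected in the bag tree. The decomposition is therefore valid. The largest bag has 2 vertices, so the width is 1.

Yes; width 1.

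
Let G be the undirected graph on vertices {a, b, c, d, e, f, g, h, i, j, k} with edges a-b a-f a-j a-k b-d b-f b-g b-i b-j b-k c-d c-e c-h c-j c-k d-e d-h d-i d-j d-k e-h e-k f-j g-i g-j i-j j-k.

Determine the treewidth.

3

A width-3 tree decomposition is:
Bags: B1 = {b, d, j, k}  B2 = {c, d, j, k}  B3 = {b, d, i, j}  B4 = {a, b, j, k}  B5 = {c, d, e, k}  B6 = {c, d, e, h}  B7 = {a, b, f, j}  B8 = {b, g, i, j}
Tree: B1–B2, B1–B3, B1–B4, B2–B5, B5–B6, B4–B7, B3–B8
Every bag has size at most 4, so the width is 4 − 1 = 3 and tw(G) ≤ 3. Conversely, {c, d, j, k} is a clique of size 4, and the vertices of any clique must share a bag in every tree decomposition; so some bag has ≥ 4 vertices and tw(G) ≥ 3. Hence tw(G) = 3 exactly.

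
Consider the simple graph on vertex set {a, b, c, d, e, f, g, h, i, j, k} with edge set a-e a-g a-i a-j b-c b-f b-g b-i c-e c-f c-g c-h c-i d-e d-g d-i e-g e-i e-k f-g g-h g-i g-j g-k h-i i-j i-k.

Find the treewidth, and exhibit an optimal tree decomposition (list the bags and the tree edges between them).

Treewidth 3.
One optimal decomposition is:
Bags: B1 = {c, g, h, i}  B2 = {c, e, g, i}  B3 = {d, e, g, i}  B4 = {a, e, g, i}  B5 = {b, c, g, i}  B6 = {b, c, f, g}  B7 = {a, g, i, j}  B8 = {e, g, i, k}
Tree: B1–B2, B2–B3, B2–B4, B2–B5, B5–B6, B4–B7, B4–B8

The largest bag has 4 vertices, giving width 3; this decomposition certifies tw(G) ≤ 3. For the lower bound, the 4 vertices {b, c, f, g} are pairwise adjacent, and any tree decomposition puts a clique entirely inside one bag — forcing width ≥ 3. The upper and lower bounds meet at 3, so that is the treewidth.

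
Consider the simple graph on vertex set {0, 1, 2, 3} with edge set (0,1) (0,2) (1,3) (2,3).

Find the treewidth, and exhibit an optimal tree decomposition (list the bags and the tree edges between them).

Treewidth 2.
One optimal decomposition is:
Bags: B1 = {0, 2, 3}  B2 = {0, 1, 3}
Tree: B1–B2

The largest bag has 3 vertices, giving width 2; this decomposition certifies tw(G) ≤ 2. For the lower bound, G contains the cycle 0–2–3–1–0, so G is not a forest; only forests have treewidth ≤ 1, hence tw(G) ≥ 2. Combining the bounds, tw(G) = 2.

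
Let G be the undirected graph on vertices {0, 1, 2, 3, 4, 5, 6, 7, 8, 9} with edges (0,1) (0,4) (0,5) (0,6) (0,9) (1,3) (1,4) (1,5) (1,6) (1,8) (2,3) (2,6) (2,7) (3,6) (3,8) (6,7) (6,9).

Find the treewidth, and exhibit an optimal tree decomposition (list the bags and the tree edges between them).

Each bag holds 3 vertices, so the decomposition has width 2, which upper-bounds the treewidth. For the lower bound, the 3 vertices {0, 1, 4} are pairwise adjacent, and any tree decomposition puts a clique entirely inside one bag — forcing width ≥ 2. The upper and lower bounds meet at 2, so that is the treewidth.

Treewidth 2.
One such decomposition:
Bags: B1 = {0, 1, 6}  B2 = {1, 3, 6}  B3 = {0, 1, 5}  B4 = {0, 1, 4}  B5 = {2, 3, 6}  B6 = {0, 6, 9}  B7 = {2, 6, 7}  B8 = {1, 3, 8}
Tree: B1–B2, B1–B3, B3–B4, B2–B5, B1–B6, B5–B7, B2–B8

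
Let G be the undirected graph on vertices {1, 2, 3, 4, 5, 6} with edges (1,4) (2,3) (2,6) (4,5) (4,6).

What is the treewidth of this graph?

1

A width-1 tree decomposition is:
Bags: B1 = {4, 6}  B2 = {2, 6}  B3 = {4, 5}  B4 = {2, 3}  B5 = {1, 4}
Tree: B1–B2, B1–B3, B2–B4, B1–B5
Every bag has size at most 2, so the width is 2 − 1 = 1 and tw(G) ≤ 1. Since G has at least one edge (e.g. 4–6), it is not an edgeless graph, so tw(G) ≥ 1. Combining the bounds, tw(G) = 1.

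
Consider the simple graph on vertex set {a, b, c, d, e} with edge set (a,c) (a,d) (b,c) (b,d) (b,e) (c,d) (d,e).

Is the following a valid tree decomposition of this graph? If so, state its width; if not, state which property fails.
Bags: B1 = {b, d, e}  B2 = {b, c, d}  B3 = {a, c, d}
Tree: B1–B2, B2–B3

Vertex coverage: the bags together contain {a, b, c, d, e}, the full vertex set. Edge coverage: each edge of G has both endpoints in at least one bag. Running intersection: for every vertex, the bags containing it form a connected subtree. All three properties hold, so this is a valid tree decomposition of width max|bag| − 1 = 2, and hence tw(G) ≤ 2.

Yes; width 2.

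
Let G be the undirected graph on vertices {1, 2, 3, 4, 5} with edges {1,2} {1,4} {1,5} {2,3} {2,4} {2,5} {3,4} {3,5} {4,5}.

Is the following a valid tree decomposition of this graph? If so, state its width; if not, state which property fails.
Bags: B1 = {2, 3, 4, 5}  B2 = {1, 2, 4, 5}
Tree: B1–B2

Yes; width 3.

Vertex coverage: the bags together contain {1, 2, 3, 4, 5}, the full vertex set. Edge coverage: each edge of G has both endpoints in at least one bag. Running intersection: for every vertex, the bags containing it form a connected subtree. All three properties hold, so this is a valid tree decomposition of width max|bag| − 1 = 3, and hence tw(G) ≤ 3.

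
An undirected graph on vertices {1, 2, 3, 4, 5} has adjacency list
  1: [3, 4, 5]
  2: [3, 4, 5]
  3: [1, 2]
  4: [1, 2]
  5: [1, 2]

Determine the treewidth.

A width-2 tree decomposition is:
Bags: B1 = {1, 2, 5}  B2 = {1, 2, 4}  B3 = {1, 2, 3}
Tree: B1–B2, B2–B3
Every bag has size at most 3, so the width is 3 − 1 = 2 and tw(G) ≤ 2. Since 2–5–1–4–2 is a cycle in G, G is not acyclic. Forests are exactly the graphs of treewidth ≤ 1, so tw(G) ≥ 2. Hence tw(G) = 2 exactly.

2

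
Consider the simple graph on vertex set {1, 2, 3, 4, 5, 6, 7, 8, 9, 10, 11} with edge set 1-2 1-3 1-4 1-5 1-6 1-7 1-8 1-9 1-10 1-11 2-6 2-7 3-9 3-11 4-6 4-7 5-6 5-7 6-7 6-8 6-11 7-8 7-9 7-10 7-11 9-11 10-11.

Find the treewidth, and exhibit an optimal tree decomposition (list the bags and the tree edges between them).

Treewidth 3.
Bags: B1 = {1, 2, 6, 7}  B2 = {1, 6, 7, 11}  B3 = {1, 7, 10, 11}  B4 = {1, 4, 6, 7}  B5 = {1, 6, 7, 8}  B6 = {1, 7, 9, 11}  B7 = {1, 3, 9, 11}  B8 = {1, 5, 6, 7}
Tree: B1–B2, B2–B3, B1–B4, B1–B5, B2–B6, B6–B7, B2–B8

Each bag holds 4 vertices, so the decomposition has width 3, which upper-bounds the treewidth. Conversely, {1, 3, 9, 11} is a clique of size 4, and the vertices of any clique must share a bag in every tree decomposition; so some bag has ≥ 4 vertices and tw(G) ≥ 3. Combining the bounds, tw(G) = 3.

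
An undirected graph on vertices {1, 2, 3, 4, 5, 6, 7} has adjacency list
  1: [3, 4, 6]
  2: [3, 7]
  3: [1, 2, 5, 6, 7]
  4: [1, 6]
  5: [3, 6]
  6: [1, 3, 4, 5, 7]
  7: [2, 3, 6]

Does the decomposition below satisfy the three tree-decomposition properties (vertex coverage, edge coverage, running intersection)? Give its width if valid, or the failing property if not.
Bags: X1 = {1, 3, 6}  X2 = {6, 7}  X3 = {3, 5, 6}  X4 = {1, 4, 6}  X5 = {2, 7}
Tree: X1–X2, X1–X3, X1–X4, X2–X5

No — edge (3,7) lies in no bag.

A tree decomposition must satisfy three properties: every vertex lies in some bag; for every edge, both endpoints lie together in some bag; and for every vertex, the bags containing it form a connected subtree. Here edge (3,7) lies in no bag, so the decomposition is invalid.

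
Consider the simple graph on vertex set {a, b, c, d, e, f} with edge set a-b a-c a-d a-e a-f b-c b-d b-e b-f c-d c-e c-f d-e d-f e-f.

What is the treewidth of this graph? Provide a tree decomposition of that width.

Treewidth 5.
One such decomposition:
Bags: B1 = {a, b, c, d, e, f}
Tree: (single bag)

A single bag containing all 6 vertices is trivially a valid decomposition of width 5. Conversely, {a, b, c, d, e, f} is a clique of size 6, and the vertices of any clique must share a bag in every tree decomposition; so some bag has ≥ 6 vertices and tw(G) ≥ 5. The upper and lower bounds meet at 5, so that is the treewidth.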